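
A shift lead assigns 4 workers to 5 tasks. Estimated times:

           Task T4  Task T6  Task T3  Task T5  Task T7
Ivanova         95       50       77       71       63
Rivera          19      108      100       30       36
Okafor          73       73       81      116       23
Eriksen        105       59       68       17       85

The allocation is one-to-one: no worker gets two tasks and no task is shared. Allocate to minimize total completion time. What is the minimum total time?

Optimal: Ivanova→Task T6 (50 min), Rivera→Task T4 (19 min), Okafor→Task T7 (23 min), Eriksen→Task T5 (17 min) — total 50+19+23+17 = 109 min.
Column-greedy (each task in turn goes to its cheapest remaining worker) gives 253 min, worse by 144.
Next-best assignment: Ivanova→Task T3, Rivera→Task T4, Okafor→Task T7, Eriksen→Task T5 = 136 min.

Minimum total: 109 min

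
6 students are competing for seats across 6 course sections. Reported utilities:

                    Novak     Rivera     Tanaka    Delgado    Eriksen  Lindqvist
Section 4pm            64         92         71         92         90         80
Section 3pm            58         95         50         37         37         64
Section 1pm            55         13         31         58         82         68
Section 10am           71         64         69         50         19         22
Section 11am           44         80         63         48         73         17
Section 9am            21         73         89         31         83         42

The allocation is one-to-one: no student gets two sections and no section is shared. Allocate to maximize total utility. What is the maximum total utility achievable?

Optimal: Novak→Section 10am (71 points), Rivera→Section 3pm (95 points), Tanaka→Section 9am (89 points), Delgado→Section 4pm (92 points), Eriksen→Section 11am (73 points), Lindqvist→Section 1pm (68 points) — total 71+95+89+92+73+68 = 488 points.
Column-greedy (each section in turn goes to its best remaining student) gives 403 points, worse by 85.
Swapping Novak↔Lindqvist (Novak→Section 1pm 55 points, Lindqvist→Section 10am 22 points) loses 62.

Max total: 488 points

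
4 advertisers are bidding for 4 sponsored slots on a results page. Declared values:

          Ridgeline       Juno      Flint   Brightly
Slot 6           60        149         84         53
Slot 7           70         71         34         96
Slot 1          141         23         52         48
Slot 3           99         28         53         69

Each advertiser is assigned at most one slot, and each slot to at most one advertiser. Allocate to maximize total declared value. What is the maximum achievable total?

Max total: $439

Optimal: Ridgeline→Slot 1 ($141), Juno→Slot 6 ($149), Flint→Slot 3 ($53), Brightly→Slot 7 ($96) — total 141+149+53+96 = $439.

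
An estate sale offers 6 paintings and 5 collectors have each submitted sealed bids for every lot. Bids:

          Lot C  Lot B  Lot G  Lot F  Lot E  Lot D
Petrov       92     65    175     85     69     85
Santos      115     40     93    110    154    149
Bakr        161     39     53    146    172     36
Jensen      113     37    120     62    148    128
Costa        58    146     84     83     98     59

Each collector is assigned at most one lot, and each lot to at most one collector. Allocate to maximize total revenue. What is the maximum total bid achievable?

Optimal: Petrov→Lot G ($175), Santos→Lot D ($149), Bakr→Lot C ($161), Jensen→Lot E ($148), Costa→Lot B ($146) — total 175+149+161+148+146 = $779.
Row-greedy (each collector in turn takes its best remaining lot) gives $764, worse by 15.
Every other assignment is strictly worse.

Max total: $779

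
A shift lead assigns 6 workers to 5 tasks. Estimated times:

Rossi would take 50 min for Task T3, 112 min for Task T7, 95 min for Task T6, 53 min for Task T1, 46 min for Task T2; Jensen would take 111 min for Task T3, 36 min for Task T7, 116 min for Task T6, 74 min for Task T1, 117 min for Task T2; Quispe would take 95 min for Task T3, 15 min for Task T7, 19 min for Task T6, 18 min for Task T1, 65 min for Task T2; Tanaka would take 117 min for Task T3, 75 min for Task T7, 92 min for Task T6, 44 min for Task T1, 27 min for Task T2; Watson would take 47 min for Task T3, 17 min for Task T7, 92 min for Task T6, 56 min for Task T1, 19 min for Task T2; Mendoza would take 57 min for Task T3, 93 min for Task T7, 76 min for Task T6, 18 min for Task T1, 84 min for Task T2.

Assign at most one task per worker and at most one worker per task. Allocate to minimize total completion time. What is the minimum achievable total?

This is the linear assignment problem.
Optimal: Rossi→Task T3 (50 min), Watson→Task T7 (17 min), Quispe→Task T6 (19 min), Mendoza→Task T1 (18 min), Tanaka→Task T2 (27 min) — total 50+17+19+18+27 = 131 min.
Min-entry greedy (repeatedly take the single cheapest remaining cell) gives 194 min, worse by 63.

Min total: 131 min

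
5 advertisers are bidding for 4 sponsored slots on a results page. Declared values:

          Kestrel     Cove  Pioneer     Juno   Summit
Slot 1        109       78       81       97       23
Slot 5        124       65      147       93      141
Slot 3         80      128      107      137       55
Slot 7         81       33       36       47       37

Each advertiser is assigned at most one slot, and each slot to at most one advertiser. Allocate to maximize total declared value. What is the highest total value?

Optimal: Juno→Slot 1 ($97), Pioneer→Slot 5 ($147), Cove→Slot 3 ($128), Kestrel→Slot 7 ($81) — total 97+147+128+81 = $453.
Column-greedy (each slot in turn goes to its best remaining advertiser) gives $430, worse by 23.
Every other assignment is strictly worse.

Max total: $453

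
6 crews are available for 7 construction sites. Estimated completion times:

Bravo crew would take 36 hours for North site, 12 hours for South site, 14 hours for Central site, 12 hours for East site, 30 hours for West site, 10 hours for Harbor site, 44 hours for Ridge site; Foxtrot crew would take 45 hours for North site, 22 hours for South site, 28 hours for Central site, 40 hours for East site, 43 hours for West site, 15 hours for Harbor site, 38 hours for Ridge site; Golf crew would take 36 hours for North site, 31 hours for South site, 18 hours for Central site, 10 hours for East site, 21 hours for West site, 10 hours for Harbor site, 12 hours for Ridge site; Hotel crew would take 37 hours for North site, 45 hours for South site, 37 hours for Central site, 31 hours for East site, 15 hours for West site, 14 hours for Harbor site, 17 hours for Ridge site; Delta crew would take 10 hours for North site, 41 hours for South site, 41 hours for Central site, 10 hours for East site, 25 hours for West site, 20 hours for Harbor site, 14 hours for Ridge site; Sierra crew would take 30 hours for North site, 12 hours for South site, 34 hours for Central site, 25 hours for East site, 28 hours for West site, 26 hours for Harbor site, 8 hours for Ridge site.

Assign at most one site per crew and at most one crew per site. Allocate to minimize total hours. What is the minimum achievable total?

Min total: 70 hours

Optimal: Bravo crew→South site (12 hours), Foxtrot crew→Harbor site (15 hours), Golf crew→East site (10 hours), Hotel crew→West site (15 hours), Delta crew→North site (10 hours), Sierra crew→Ridge site (8 hours) — total 12+15+10+15+10+8 = 70 hours.
Row-greedy (each crew in turn takes its cheapest remaining site) gives 75 hours, worse by 5.
Next-best assignment: Bravo crew→Central site, Foxtrot crew→Harbor site, Golf crew→East site, Hotel crew→West site, Delta crew→North site, Sierra crew→Ridge site = 72 hours.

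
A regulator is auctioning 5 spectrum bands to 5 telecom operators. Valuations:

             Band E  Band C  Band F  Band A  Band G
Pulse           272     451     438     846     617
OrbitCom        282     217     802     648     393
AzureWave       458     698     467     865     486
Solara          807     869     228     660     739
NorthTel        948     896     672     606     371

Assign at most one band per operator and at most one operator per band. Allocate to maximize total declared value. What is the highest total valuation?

Maximum total: $4101M

Treat this as an assignment problem: match each operator to one band.
Optimal: Pulse→Band G ($617M), OrbitCom→Band F ($802M), AzureWave→Band A ($865M), Solara→Band C ($869M), NorthTel→Band E ($948M) — total 617+802+865+869+948 = $4101M.
No other one-to-one assignment exceeds $4101M.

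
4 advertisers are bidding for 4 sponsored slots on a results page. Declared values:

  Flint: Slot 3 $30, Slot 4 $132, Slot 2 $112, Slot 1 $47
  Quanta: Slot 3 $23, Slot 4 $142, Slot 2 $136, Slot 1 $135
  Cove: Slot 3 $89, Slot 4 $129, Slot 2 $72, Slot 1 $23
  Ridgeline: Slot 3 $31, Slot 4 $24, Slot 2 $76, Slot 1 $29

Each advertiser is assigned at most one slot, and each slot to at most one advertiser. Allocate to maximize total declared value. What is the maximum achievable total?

Max total: $432

This is a one-to-one assignment (maximum-weight bipartite matching).
Optimal: Flint→Slot 4 ($132), Quanta→Slot 1 ($135), Cove→Slot 3 ($89), Ridgeline→Slot 2 ($76) — total 132+135+89+76 = $432.
Max-entry greedy (repeatedly take the single best remaining cell) gives $372, worse by 60.
Every other assignment is strictly worse.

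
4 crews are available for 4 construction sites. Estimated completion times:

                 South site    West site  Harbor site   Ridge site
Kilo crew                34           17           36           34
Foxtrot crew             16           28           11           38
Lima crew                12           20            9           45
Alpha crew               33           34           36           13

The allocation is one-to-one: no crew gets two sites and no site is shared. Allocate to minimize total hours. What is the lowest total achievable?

Optimal: Kilo crew→West site (17 hours), Foxtrot crew→Harbor site (11 hours), Lima crew→South site (12 hours), Alpha crew→Ridge site (13 hours) — total 17+11+12+13 = 53 hours.
Min-entry greedy (repeatedly take the single cheapest remaining cell) gives 55 hours, worse by 2.
Next-best assignment: Kilo crew→West site, Foxtrot crew→South site, Lima crew→Harbor site, Alpha crew→Ridge site = 55 hours.
No other one-to-one assignment undercuts 53 hours.

Min total: 53 hours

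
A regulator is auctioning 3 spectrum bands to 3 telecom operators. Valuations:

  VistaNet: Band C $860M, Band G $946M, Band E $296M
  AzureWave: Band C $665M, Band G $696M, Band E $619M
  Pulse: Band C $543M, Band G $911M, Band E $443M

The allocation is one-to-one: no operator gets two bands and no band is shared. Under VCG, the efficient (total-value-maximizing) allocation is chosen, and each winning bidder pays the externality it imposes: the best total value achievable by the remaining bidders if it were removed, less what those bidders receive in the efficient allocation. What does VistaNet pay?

VistaNet pays $46M.

Efficient allocation: VistaNet→Band C ($860M), AzureWave→Band E ($619M), Pulse→Band G ($911M); total welfare W = $2390M.
VistaNet receives Band C at value $860M, so the others get W − 860 = $1530M.
Without VistaNet: best allocation of the remaining 2 bidders over all 3 bands is AzureWave→Band C ($665M), Pulse→Band G ($911M), total $1576M.
VCG payment = (others' best without VistaNet) − (others' welfare with VistaNet) = 1576 − 1530 = $46M.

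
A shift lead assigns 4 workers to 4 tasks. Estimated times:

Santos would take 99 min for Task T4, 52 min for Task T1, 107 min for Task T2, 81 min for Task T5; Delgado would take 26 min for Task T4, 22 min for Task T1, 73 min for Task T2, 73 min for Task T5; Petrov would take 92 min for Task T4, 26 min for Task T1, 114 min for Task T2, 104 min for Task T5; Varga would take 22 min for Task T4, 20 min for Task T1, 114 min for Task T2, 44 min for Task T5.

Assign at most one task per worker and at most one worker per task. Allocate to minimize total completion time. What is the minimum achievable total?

Min total: 202 min

Optimal: Santos→Task T5 (81 min), Delgado→Task T2 (73 min), Petrov→Task T1 (26 min), Varga→Task T4 (22 min) — total 81+73+26+22 = 202 min.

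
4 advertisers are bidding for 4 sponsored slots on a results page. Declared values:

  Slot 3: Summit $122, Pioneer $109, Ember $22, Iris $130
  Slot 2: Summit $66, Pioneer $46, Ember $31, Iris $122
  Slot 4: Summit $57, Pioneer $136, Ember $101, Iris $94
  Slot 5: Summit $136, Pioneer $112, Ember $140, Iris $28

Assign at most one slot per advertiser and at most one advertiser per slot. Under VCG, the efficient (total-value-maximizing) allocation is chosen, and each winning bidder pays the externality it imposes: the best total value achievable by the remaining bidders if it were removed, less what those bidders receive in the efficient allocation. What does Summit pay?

Summit pays $8.

Efficient allocation: Summit→Slot 3 ($122), Pioneer→Slot 4 ($136), Ember→Slot 5 ($140), Iris→Slot 2 ($122); total welfare W = $520.
Summit receives Slot 3 at value $122, so the others get W − 122 = $398.
Without Summit: best allocation of the remaining 3 bidders over all 4 slots is Pioneer→Slot 4 ($136), Ember→Slot 5 ($140), Iris→Slot 3 ($130), total $406.
VCG payment = (others' best without Summit) − (others' welfare with Summit) = 406 − 398 = $8.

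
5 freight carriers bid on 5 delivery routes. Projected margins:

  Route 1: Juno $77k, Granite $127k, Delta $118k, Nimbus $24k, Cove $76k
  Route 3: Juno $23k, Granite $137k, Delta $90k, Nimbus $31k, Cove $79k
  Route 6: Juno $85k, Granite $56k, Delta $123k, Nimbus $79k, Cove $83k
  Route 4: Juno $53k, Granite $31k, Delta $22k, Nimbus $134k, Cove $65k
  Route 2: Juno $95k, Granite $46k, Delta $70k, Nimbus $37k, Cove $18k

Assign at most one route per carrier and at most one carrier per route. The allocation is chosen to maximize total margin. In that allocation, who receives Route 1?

This is the linear assignment problem.
Optimal: Juno→Route 2 ($95k), Granite→Route 3 ($137k), Delta→Route 1 ($118k), Nimbus→Route 4 ($134k), Cove→Route 6 ($83k) — total 95+137+118+134+83 = $567k.
Row-greedy (each carrier in turn takes its best remaining route) gives $565k, worse by 2.
Delta's own top route is Route 6 ($123k), but forcing Delta→Route 6 and reassigning the rest optimally gives only $565k — worse by 2.

Delta receives Route 1.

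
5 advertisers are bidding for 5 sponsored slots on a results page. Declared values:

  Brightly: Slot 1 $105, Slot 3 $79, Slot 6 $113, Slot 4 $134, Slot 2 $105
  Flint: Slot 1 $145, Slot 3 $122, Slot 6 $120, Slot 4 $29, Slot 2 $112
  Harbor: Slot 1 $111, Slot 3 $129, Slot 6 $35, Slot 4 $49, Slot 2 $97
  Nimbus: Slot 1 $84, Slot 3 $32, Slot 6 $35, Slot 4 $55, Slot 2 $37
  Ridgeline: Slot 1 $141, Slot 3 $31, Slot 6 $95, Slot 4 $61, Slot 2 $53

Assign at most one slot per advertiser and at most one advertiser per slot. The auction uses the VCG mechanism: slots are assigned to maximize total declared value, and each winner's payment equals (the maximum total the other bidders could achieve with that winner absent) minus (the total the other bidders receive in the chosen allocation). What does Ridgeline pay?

Ridgeline pays $47.

Efficient allocation: Brightly→Slot 4 ($134), Flint→Slot 6 ($120), Harbor→Slot 3 ($129), Nimbus→Slot 2 ($37), Ridgeline→Slot 1 ($141); total welfare W = $561.
Ridgeline receives Slot 1 at value $141, so the others get W − 141 = $420.
Without Ridgeline: best allocation of the remaining 4 bidders over all 5 slots is Brightly→Slot 4 ($134), Flint→Slot 6 ($120), Harbor→Slot 3 ($129), Nimbus→Slot 1 ($84), total $467.
VCG payment = (others' best without Ridgeline) − (others' welfare with Ridgeline) = 467 − 420 = $47.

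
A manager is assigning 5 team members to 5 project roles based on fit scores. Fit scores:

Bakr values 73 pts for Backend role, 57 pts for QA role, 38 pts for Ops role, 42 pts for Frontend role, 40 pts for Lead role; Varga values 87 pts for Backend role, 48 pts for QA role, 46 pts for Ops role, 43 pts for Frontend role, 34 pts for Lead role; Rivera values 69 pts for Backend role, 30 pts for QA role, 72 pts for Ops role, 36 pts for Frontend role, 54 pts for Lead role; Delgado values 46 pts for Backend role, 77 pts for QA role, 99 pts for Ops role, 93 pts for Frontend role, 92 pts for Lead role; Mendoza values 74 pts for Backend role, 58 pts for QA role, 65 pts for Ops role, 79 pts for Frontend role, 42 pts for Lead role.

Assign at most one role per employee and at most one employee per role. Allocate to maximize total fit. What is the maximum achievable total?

Optimal: Bakr→QA role (57 pts), Varga→Backend role (87 pts), Rivera→Ops role (72 pts), Delgado→Lead role (92 pts), Mendoza→Frontend role (79 pts) — total 57+87+72+92+79 = 387 pts.
Column-greedy (each role in turn goes to its best remaining employee) gives 355 pts, worse by 32.
Swapping Varga↔Mendoza (Varga→Frontend role 43 pts, Mendoza→Backend role 74 pts) loses 49.

Maximum total: 387 pts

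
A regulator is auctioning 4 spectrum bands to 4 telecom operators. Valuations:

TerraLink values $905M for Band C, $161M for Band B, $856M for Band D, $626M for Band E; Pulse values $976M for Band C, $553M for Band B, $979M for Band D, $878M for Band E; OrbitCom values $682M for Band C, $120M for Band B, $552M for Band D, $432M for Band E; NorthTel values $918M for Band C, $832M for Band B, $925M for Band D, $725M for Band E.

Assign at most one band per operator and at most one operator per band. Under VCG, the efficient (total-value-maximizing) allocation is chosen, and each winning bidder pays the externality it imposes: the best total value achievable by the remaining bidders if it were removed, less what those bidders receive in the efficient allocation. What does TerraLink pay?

TerraLink pays $101M.

Efficient allocation: TerraLink→Band D ($856M), Pulse→Band E ($878M), OrbitCom→Band C ($682M), NorthTel→Band B ($832M); total welfare W = $3248M.
TerraLink receives Band D at value $856M, so the others get W − 856 = $2392M.
Without TerraLink: best allocation of the remaining 3 bidders over all 4 bands is Pulse→Band D ($979M), OrbitCom→Band C ($682M), NorthTel→Band B ($832M), total $2493M.
VCG payment = (others' best without TerraLink) − (others' welfare with TerraLink) = 2493 − 2392 = $101M.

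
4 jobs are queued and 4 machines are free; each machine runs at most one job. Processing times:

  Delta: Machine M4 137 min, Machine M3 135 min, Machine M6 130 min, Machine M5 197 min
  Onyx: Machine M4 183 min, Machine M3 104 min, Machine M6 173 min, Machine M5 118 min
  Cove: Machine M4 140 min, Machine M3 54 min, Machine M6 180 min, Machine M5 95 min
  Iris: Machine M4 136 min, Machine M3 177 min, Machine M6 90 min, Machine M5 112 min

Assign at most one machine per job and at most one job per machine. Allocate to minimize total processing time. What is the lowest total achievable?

This is a one-to-one assignment (minimum-cost bipartite matching).
Optimal: Delta→Machine M4 (137 min), Onyx→Machine M5 (118 min), Cove→Machine M3 (54 min), Iris→Machine M6 (90 min) — total 137+118+54+90 = 399 min.
Row-greedy (each job in turn takes its cheapest remaining machine) gives 465 min, worse by 66.

Min total: 399 min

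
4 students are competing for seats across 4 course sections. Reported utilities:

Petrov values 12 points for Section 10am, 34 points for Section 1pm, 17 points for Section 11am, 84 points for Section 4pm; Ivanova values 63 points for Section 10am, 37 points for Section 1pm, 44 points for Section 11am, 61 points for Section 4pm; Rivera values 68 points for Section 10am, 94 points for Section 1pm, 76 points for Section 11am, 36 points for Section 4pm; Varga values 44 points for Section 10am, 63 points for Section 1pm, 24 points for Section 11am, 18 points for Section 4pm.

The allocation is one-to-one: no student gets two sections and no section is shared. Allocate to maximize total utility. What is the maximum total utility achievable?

Max total: 286 points

This is a one-to-one assignment (maximum-weight bipartite matching).
Optimal: Petrov→Section 4pm (84 points), Ivanova→Section 10am (63 points), Rivera→Section 11am (76 points), Varga→Section 1pm (63 points) — total 84+63+76+63 = 286 points.
Max-entry greedy (repeatedly take the single best remaining cell) gives 265 points, worse by 21.
Next-best assignment: Petrov→Section 4pm, Ivanova→Section 11am, Rivera→Section 1pm, Varga→Section 10am = 266 points.
Swapping Ivanova↔Rivera (Ivanova→Section 11am 44 points, Rivera→Section 10am 68 points) loses 27.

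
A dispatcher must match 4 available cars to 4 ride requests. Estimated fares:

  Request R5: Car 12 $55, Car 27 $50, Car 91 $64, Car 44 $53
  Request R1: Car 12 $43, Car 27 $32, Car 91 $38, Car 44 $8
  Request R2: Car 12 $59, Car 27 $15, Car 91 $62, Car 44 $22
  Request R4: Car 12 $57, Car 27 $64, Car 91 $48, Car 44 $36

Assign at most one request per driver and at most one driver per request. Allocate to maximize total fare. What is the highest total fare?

This is a one-to-one assignment (maximum-weight bipartite matching).
Optimal: Car 12→Request R1 ($43), Car 27→Request R4 ($64), Car 91→Request R2 ($62), Car 44→Request R5 ($53) — total 43+64+62+53 = $222.
Row-greedy (each driver in turn takes its best remaining request) gives $195, worse by 27.
Swapping Car 91↔Car 27 (Car 91→Request R4 $48, Car 27→Request R2 $15) loses 63.

Maximum total: $222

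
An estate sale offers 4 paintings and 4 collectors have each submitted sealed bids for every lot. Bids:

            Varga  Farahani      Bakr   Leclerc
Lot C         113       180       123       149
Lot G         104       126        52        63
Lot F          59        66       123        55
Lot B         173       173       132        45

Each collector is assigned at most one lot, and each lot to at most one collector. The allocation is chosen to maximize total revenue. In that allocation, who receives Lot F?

Bakr receives Lot F.

Optimal: Varga→Lot B ($173), Farahani→Lot G ($126), Bakr→Lot F ($123), Leclerc→Lot C ($149) — total 173+126+123+149 = $571.
Max-entry greedy (repeatedly take the single best remaining cell) gives $539, worse by 32.
Next-best assignment: Varga→Lot G, Farahani→Lot B, Bakr→Lot F, Leclerc→Lot C = $549.
No other one-to-one assignment exceeds $571.
Bakr's own top lot is Lot B ($132), but forcing Bakr→Lot B and reassigning the rest optimally gives only $471 — worse by 100.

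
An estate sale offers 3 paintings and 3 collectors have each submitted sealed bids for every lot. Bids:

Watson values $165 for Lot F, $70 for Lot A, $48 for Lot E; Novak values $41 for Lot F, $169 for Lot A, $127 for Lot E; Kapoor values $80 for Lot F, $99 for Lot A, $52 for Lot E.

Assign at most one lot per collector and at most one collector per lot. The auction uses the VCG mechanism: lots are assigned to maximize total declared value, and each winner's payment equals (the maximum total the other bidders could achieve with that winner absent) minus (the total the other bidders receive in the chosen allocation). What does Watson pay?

Watson pays $23.

Efficient allocation: Watson→Lot F ($165), Novak→Lot E ($127), Kapoor→Lot A ($99); total welfare W = $391.
Watson receives Lot F at value $165, so the others get W − 165 = $226.
Without Watson: best allocation of the remaining 2 bidders over all 3 lots is Novak→Lot A ($169), Kapoor→Lot F ($80), total $249.
VCG payment = (others' best without Watson) − (others' welfare with Watson) = 249 − 226 = $23.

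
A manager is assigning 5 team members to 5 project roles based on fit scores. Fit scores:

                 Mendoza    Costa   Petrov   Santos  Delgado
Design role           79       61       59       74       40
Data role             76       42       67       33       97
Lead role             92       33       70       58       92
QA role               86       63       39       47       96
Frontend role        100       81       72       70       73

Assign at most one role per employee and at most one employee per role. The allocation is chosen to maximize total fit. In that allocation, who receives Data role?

Optimal: Mendoza→Lead role (92 pts), Costa→Frontend role (81 pts), Petrov→Data role (67 pts), Santos→Design role (74 pts), Delgado→QA role (96 pts) — total 92+81+67+74+96 = 410 pts.
Max-entry greedy (repeatedly take the single best remaining cell) gives 404 pts, worse by 6.
Next-best assignment: Mendoza→QA role, Costa→Frontend role, Petrov→Lead role, Santos→Design role, Delgado→Data role = 408 pts.
Swapping Costa↔Delgado (Costa→QA role 63 pts, Delgado→Frontend role 73 pts) loses 41.
No other one-to-one assignment exceeds 410 pts.
Petrov's own top role is Frontend role (72 pts), but forcing Petrov→Frontend role and reassigning the rest optimally gives only 398 pts — worse by 12.

Petrov receives Data role.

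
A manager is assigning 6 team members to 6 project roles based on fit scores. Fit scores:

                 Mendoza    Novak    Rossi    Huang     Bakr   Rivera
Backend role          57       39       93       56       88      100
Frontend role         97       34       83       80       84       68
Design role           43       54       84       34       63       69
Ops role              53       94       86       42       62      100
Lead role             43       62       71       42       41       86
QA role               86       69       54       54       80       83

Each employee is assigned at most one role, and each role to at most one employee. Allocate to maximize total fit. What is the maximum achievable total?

Maximum total: 518 pts

Optimal: Mendoza→QA role (86 pts), Novak→Ops role (94 pts), Rossi→Design role (84 pts), Huang→Frontend role (80 pts), Bakr→Backend role (88 pts), Rivera→Lead role (86 pts) — total 86+94+84+80+88+86 = 518 pts.
Column-greedy (each role in turn goes to its best remaining employee) gives 497 pts, worse by 21.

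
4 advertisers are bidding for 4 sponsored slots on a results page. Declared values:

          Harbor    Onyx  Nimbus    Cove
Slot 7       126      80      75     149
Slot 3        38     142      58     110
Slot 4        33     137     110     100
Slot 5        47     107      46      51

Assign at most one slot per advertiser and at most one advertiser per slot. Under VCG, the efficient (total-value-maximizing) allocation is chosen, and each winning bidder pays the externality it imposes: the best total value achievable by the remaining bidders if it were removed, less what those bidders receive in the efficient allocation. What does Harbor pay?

Harbor pays $74.

Efficient allocation: Harbor→Slot 7 ($126), Onyx→Slot 5 ($107), Nimbus→Slot 4 ($110), Cove→Slot 3 ($110); total welfare W = $453.
Harbor receives Slot 7 at value $126, so the others get W − 126 = $327.
Without Harbor: best allocation of the remaining 3 bidders over all 4 slots is Onyx→Slot 3 ($142), Nimbus→Slot 4 ($110), Cove→Slot 7 ($149), total $401.
VCG payment = (others' best without Harbor) − (others' welfare with Harbor) = 401 − 327 = $74.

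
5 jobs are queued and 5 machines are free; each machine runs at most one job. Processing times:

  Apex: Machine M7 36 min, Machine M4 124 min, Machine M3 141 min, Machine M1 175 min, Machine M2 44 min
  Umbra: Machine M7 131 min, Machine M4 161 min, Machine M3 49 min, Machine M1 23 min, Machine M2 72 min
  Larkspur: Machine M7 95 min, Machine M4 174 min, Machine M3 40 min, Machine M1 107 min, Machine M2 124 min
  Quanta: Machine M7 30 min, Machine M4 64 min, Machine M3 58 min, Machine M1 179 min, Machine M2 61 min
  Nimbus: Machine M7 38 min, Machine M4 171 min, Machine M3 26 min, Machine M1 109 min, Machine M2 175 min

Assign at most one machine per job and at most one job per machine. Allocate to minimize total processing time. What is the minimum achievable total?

This is the linear assignment problem.
Optimal: Apex→Machine M2 (44 min), Umbra→Machine M1 (23 min), Larkspur→Machine M3 (40 min), Quanta→Machine M4 (64 min), Nimbus→Machine M7 (38 min) — total 44+23+40+64+38 = 209 min.
Row-greedy (each job in turn takes its cheapest remaining machine) gives 331 min, worse by 122.
Next-best assignment: Apex→Machine M2, Umbra→Machine M1, Larkspur→Machine M7, Quanta→Machine M4, Nimbus→Machine M3 = 252 min.

Minimum total: 209 min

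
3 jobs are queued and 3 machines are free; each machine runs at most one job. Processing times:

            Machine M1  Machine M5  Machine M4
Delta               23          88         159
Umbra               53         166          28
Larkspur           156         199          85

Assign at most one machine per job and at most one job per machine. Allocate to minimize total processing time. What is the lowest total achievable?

Optimal: Delta→Machine M5 (88 min), Umbra→Machine M1 (53 min), Larkspur→Machine M4 (85 min) — total 88+53+85 = 226 min.
Row-greedy (each job in turn takes its cheapest remaining machine) gives 250 min, worse by 24.
Next-best assignment: Delta→Machine M1, Umbra→Machine M4, Larkspur→Machine M5 = 250 min.
Swapping Delta↔Larkspur (Delta→Machine M4 159 min, Larkspur→Machine M5 199 min) adds 185.
No other one-to-one assignment undercuts 226 min.

Minimum total: 226 min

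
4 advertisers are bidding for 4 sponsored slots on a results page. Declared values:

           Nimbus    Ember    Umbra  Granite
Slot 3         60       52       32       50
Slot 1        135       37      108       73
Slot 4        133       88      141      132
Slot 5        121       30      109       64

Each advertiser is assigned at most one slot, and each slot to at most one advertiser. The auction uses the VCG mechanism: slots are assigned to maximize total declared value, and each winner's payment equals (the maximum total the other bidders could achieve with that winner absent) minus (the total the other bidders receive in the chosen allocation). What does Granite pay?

Efficient allocation: Nimbus→Slot 1 ($135), Ember→Slot 3 ($52), Umbra→Slot 5 ($109), Granite→Slot 4 ($132); total welfare W = $428.
Granite receives Slot 4 at value $132, so the others get W − 132 = $296.
Without Granite: best allocation of the remaining 3 bidders over all 4 slots is Nimbus→Slot 1 ($135), Ember→Slot 4 ($88), Umbra→Slot 5 ($109), total $332.
VCG payment = (others' best without Granite) − (others' welfare with Granite) = 332 − 296 = $36.

Granite pays $36.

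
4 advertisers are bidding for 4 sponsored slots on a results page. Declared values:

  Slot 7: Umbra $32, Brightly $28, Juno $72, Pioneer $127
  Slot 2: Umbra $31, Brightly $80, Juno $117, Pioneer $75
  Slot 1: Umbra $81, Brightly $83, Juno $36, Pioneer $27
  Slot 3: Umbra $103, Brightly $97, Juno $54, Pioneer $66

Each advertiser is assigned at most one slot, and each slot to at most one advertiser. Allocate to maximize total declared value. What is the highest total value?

Optimal: Umbra→Slot 3 ($103), Brightly→Slot 1 ($83), Juno→Slot 2 ($117), Pioneer→Slot 7 ($127) — total 103+83+117+127 = $430.
No other one-to-one assignment exceeds $430.

Maximum total: $430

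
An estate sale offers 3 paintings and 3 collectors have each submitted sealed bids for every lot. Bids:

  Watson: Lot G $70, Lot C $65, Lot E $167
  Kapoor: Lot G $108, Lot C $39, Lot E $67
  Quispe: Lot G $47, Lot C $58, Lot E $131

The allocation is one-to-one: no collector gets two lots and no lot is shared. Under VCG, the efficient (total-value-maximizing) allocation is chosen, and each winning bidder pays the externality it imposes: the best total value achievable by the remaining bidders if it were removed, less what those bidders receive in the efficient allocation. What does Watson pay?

Efficient allocation: Watson→Lot E ($167), Kapoor→Lot G ($108), Quispe→Lot C ($58); total welfare W = $333.
Watson receives Lot E at value $167, so the others get W − 167 = $166.
Without Watson: best allocation of the remaining 2 bidders over all 3 lots is Kapoor→Lot G ($108), Quispe→Lot E ($131), total $239.
VCG payment = (others' best without Watson) − (others' welfare with Watson) = 239 − 166 = $73.

Watson pays $73.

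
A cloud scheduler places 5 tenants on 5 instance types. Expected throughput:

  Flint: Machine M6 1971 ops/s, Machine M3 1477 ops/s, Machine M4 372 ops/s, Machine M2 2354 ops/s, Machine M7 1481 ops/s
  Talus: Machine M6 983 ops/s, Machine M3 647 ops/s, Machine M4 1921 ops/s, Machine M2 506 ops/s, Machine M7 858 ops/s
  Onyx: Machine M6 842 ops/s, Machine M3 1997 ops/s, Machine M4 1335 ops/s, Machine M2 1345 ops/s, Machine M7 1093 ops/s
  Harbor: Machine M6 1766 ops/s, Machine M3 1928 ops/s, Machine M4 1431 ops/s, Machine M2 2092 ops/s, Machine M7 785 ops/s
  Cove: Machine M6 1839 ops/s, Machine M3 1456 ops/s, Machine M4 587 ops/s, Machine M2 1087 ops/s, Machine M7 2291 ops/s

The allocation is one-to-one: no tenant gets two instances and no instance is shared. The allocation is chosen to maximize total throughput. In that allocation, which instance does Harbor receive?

Harbor receives Machine M6.

Optimal: Flint→Machine M2 (2354 ops/s), Talus→Machine M4 (1921 ops/s), Onyx→Machine M3 (1997 ops/s), Harbor→Machine M6 (1766 ops/s), Cove→Machine M7 (2291 ops/s) — total 2354+1921+1997+1766+2291 = 10329 ops/s.
Next-best assignment: Flint→Machine M6, Talus→Machine M4, Onyx→Machine M3, Harbor→Machine M2, Cove→Machine M7 = 10272 ops/s.
Checked against all permutations: 10329 ops/s is optimal.
Harbor's own top instance is Machine M2 (2092 ops/s), but forcing Harbor→Machine M2 and reassigning the rest optimally gives only 10272 ops/s — worse by 57.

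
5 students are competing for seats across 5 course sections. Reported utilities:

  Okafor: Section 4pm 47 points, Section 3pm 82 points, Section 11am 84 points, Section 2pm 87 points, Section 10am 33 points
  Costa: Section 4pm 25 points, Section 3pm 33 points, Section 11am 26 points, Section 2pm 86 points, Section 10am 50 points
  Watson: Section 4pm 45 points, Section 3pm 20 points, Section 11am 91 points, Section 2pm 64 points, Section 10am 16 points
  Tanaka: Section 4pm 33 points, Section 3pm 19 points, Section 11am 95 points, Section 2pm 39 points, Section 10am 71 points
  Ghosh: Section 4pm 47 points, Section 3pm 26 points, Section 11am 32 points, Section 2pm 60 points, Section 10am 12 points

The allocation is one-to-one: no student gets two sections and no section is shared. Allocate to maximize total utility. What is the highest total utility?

Max total: 377 points

This is a one-to-one assignment (maximum-weight bipartite matching).
Optimal: Okafor→Section 3pm (82 points), Costa→Section 2pm (86 points), Watson→Section 11am (91 points), Tanaka→Section 10am (71 points), Ghosh→Section 4pm (47 points) — total 82+86+91+71+47 = 377 points.
Next-best assignment: Okafor→Section 3pm, Costa→Section 10am, Watson→Section 2pm, Tanaka→Section 11am, Ghosh→Section 4pm = 338 points.
Every other assignment is strictly worse.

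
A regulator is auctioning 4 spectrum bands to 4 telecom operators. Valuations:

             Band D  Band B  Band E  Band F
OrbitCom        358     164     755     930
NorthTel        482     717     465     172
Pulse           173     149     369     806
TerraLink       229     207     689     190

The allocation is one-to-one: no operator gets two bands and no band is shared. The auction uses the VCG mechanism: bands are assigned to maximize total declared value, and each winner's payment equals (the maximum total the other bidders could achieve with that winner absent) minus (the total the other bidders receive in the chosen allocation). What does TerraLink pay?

TerraLink pays $397M.

Efficient allocation: OrbitCom→Band D ($358M), NorthTel→Band B ($717M), Pulse→Band F ($806M), TerraLink→Band E ($689M); total welfare W = $2570M.
TerraLink receives Band E at value $689M, so the others get W − 689 = $1881M.
Without TerraLink: best allocation of the remaining 3 bidders over all 4 bands is OrbitCom→Band E ($755M), NorthTel→Band B ($717M), Pulse→Band F ($806M), total $2278M.
VCG payment = (others' best without TerraLink) − (others' welfare with TerraLink) = 2278 − 1881 = $397M.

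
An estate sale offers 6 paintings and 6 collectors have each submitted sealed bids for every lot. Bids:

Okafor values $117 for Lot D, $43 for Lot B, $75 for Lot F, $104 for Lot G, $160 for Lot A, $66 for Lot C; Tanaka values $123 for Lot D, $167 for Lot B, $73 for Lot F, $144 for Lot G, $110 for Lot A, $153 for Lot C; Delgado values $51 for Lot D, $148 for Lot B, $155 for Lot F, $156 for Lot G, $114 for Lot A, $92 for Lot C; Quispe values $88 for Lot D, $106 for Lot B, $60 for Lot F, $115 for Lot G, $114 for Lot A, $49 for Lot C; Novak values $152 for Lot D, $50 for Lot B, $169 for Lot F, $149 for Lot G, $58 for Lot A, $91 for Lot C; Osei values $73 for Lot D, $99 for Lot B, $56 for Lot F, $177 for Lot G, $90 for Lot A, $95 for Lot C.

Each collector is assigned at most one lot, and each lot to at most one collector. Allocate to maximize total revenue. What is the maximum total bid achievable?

Max total: $903

Optimal: Okafor→Lot A ($160), Tanaka→Lot C ($153), Delgado→Lot F ($155), Quispe→Lot B ($106), Novak→Lot D ($152), Osei→Lot G ($177) — total 160+153+155+106+152+177 = $903.
Max-entry greedy (repeatedly take the single best remaining cell) gives $853, worse by 50.
Next-best assignment: Okafor→Lot A, Tanaka→Lot C, Delgado→Lot B, Quispe→Lot D, Novak→Lot F, Osei→Lot G = $895.
Swapping Novak↔Osei (Novak→Lot G $149, Osei→Lot D $73) loses 107.
No other one-to-one assignment exceeds $903.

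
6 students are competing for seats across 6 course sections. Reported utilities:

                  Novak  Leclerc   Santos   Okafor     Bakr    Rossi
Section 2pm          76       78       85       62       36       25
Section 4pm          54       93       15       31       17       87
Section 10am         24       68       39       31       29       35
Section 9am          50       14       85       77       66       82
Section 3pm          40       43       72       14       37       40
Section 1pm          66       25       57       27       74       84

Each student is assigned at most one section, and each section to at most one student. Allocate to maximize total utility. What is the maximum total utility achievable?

Maximum total: 454 points

This is a one-to-one assignment (maximum-weight bipartite matching).
Optimal: Novak→Section 2pm (76 points), Leclerc→Section 10am (68 points), Santos→Section 3pm (72 points), Okafor→Section 9am (77 points), Bakr→Section 1pm (74 points), Rossi→Section 4pm (87 points) — total 76+68+72+77+74+87 = 454 points.
Column-greedy (each section in turn goes to its best remaining student) gives 404 points, worse by 50.
Next-best assignment: Novak→Section 2pm, Leclerc→Section 4pm, Santos→Section 3pm, Okafor→Section 9am, Bakr→Section 10am, Rossi→Section 1pm = 431 points.
Every other assignment is strictly worse.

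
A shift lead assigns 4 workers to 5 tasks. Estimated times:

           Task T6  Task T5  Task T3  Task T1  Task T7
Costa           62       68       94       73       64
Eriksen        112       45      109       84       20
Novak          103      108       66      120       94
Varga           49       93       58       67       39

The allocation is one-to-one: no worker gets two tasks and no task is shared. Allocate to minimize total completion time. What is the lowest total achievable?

Minimum total: 203 min

Optimal: Costa→Task T5 (68 min), Eriksen→Task T7 (20 min), Novak→Task T3 (66 min), Varga→Task T6 (49 min) — total 68+20+66+49 = 203 min.
Row-greedy (each worker in turn takes its cheapest remaining task) gives 215 min, worse by 12.
Every other assignment is strictly worse.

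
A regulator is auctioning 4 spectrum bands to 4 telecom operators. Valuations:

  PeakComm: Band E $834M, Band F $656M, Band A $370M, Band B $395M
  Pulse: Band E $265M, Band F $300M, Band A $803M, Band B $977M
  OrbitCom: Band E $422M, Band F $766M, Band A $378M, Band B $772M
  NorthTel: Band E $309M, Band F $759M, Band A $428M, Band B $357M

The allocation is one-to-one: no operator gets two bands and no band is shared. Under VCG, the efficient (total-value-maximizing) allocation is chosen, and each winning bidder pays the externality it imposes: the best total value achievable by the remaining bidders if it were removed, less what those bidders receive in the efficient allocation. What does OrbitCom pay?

OrbitCom pays $174M.

Efficient allocation: PeakComm→Band E ($834M), Pulse→Band A ($803M), OrbitCom→Band B ($772M), NorthTel→Band F ($759M); total welfare W = $3168M.
OrbitCom receives Band B at value $772M, so the others get W − 772 = $2396M.
Without OrbitCom: best allocation of the remaining 3 bidders over all 4 bands is PeakComm→Band E ($834M), Pulse→Band B ($977M), NorthTel→Band F ($759M), total $2570M.
VCG payment = (others' best without OrbitCom) − (others' welfare with OrbitCom) = 2570 − 2396 = $174M.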